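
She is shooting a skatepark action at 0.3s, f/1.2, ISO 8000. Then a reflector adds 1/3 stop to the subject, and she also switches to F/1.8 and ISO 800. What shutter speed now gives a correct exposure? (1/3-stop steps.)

5 s

Scene light: 1/3 stop brighter.
Aperture: f/1.2 → f/1.4 → f/1.6 → f/1.8 — 1 stop narrower (darker).
ISO: 8000 → 6400 → 5000 → 4000 → 3200 → 2500 → 2000 → 1600 → 1250 → 1000 → 800 — 3 1/3 stops lower (darker).
Net so far: 4 stops darker. Shutter speed: 0.3 → 0.4 → 0.5 → 0.6 → 0.8 → 1 → 1.3 → 1.6 → 2 → 2.5 → 3.2 → 4 → 5.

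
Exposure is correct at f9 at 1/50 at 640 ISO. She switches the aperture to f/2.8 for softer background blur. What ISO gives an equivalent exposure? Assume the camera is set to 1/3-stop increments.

Aperture: f/9 → f/8 → f/7.1 → f/6.3 → f/5.6 → f/5 → f/4.5 → f/4 → f/3.5 → f/3.2 → f/2.8 — 3 1/3 stops wider (brighter).
Need 3 1/3 stops darker from the ISO: 640 → 500 → 400 → 320 → 250 → 200 → 160 → 125 → 100 → 80 → 64.

ISO 64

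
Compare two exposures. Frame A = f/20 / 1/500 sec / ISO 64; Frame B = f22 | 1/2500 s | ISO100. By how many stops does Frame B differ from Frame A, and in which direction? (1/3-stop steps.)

2 stops darker

Aperture: f/20 → f/22 — 1/3 stop stopped down (darker).
Shutter speed: 1/500 → 1/640 → 1/800 → 1/1000 → 1/1250 → 1/1600 → 1/2000 → 1/2500 — 2 1/3 stops shorter (darker).
ISO: 64 → 80 → 100 — 2/3 stop higher (brighter).
Net: −1/3 −2 1/3 +2/3 = −2 stops.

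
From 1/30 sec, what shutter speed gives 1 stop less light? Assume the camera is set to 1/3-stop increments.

Shutter speed: 1/30 → 1/40 → 1/50 → 1/60 — 1 stop faster (darker).

1/60s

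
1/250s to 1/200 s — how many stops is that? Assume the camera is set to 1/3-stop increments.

1/250 → 1/200 — count the steps: 1 third-stops = 1/3 stop.

1/3 stop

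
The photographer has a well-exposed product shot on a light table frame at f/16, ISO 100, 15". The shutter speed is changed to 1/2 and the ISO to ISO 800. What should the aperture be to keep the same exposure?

f/8

Shutter speed: 15 → 8 → 4 → 2 → 1 → 1/2 — 5 stops shorter (darker).
ISO: 100 → 200 → 400 → 800 — 3 stops higher (brighter).
Net change so far: 2 stops darker. Offset with the aperture: f/16 → f/11 → f/8.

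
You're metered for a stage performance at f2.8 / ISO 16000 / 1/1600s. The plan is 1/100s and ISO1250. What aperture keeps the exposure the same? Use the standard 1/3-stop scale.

Shutter speed: 1/1600 → 1/1250 → 1/1000 → 1/800 → 1/640 → 1/500 → 1/400 → 1/320 → 1/250 → 1/200 → 1/160 → 1/125 → 1/100 — 4 stops longer (brighter).
ISO: 16000 → 12800 → 10000 → 8000 → 6400 → 5000 → 4000 → 3200 → 2500 → 2000 → 1600 → 1250 — 3 2/3 stops lower (darker).
Net change so far: 1/3 stop brighter. Offset with the aperture: f/2.8 → f/3.2.

f/3.2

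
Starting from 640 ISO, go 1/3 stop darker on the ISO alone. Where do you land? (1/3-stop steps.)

ISO: 640 → 500 — 1/3 stop lower (darker).

ISO 500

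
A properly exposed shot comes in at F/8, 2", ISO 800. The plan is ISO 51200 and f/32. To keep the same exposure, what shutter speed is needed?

1/2s

ISO: 800 → 1600 → 3200 → 6400 → 12800 → 25600 → 51200 — 6 stops higher (brighter).
Aperture: f/8 → f/11 → f/16 → f/22 → f/32 — 4 stops narrower (darker).
Net change so far: 2 stops brighter. Offset with the shutter speed: 2 → 1 → 1/2.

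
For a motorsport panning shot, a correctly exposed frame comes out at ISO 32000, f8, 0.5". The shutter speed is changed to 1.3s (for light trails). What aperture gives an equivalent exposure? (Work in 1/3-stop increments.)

Shutter speed: 0.5 → 0.6 → 0.8 → 1 → 1.3 — 1 1/3 stops longer (brighter).
Need 1 1/3 stops darker from the aperture: f/8 → f/9 → f/10 → f/11 → f/13.

f/13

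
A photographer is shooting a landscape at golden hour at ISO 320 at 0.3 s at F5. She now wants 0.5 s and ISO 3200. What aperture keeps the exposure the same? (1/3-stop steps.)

Shutter speed: 0.3 → 0.4 → 0.5 — 2/3 stop slower (brighter).
ISO: 320 → 400 → 500 → 640 → 800 → 1000 → 1250 → 1600 → 2000 → 2500 → 3200 — 3 1/3 stops higher (brighter).
Net change so far: 4 stops brighter. Offset with the aperture: f/5 → f/5.6 → f/6.3 → f/7.1 → f/8 → f/9 → f/10 → f/11 → f/13 → f/14 → f/16 → f/18 → f/20.

f/20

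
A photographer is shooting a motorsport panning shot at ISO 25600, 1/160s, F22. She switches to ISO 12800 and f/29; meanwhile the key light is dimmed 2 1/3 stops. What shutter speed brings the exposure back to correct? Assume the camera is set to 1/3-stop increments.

1/10s

Scene light: 2 1/3 stops darker.
ISO: 25600 → 20000 → 16000 → 12800 — 1 stop dropped (darker).
Aperture: f/22 → f/25 → f/29 — 2/3 stop smaller aperture (darker).
Net so far: 4 stops darker. Shutter speed: 1/160 → 1/125 → 1/100 → 1/80 → 1/60 → 1/50 → 1/40 → 1/30 → 1/25 → 1/20 → 1/15 → 1/13 → 1/10.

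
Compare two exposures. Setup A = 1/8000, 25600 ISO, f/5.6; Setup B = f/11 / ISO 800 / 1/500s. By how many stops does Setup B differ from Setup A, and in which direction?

Aperture: f/5.6 → f/8 → f/11 — 2 stops narrower (darker).
Shutter speed: 1/8000 → 1/4000 → 1/2000 → 1/1000 → 1/500 — 4 stops longer (brighter).
ISO: 25600 → 12800 → 6400 → 3200 → 1600 → 800 — 5 stops dropped (darker).
Net: −2 +4 −5 = −3 stops.

3 stops darker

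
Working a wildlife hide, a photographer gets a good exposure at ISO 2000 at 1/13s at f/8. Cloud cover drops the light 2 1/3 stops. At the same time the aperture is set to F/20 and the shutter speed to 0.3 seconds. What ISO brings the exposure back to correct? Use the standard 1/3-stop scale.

ISO 16000

Scene light: 2 1/3 stops darker.
Aperture: f/8 → f/9 → f/10 → f/11 → f/13 → f/14 → f/16 → f/18 → f/20 — 2 2/3 stops stopped down (darker).
Shutter speed: 1/13 → 1/10 → 1/8 → 1/6 → 1/5 → 1/4 → 0.3 — 2 stops longer (brighter).
Net so far: 3 stops darker. ISO: 2000 → 2500 → 3200 → 4000 → 5000 → 6400 → 8000 → 10000 → 12800 → 16000.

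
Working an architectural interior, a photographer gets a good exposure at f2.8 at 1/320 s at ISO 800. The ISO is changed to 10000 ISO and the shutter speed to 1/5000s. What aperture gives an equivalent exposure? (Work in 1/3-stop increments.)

f/2.5

ISO: 800 → 1000 → 1250 → 1600 → 2000 → 2500 → 3200 → 4000 → 5000 → 6400 → 8000 → 10000 — 3 2/3 stops higher (brighter).
Shutter speed: 1/320 → 1/400 → 1/500 → 1/640 → 1/800 → 1/1000 → 1/1250 → 1/1600 → 1/2000 → 1/2500 → 1/3200 → 1/4000 → 1/5000 — 4 stops shorter (darker).
Net change so far: 1/3 stop darker. Offset with the aperture: f/2.8 → f/2.5.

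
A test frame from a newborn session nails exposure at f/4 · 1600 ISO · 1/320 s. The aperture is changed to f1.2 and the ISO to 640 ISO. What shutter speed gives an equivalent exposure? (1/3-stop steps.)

1/1250s

Aperture: f/4 → f/3.5 → f/3.2 → f/2.8 → f/2.5 → f/2.2 → f/2 → f/1.8 → f/1.6 → f/1.4 → f/1.2 — 3 1/3 stops wider (brighter).
ISO: 1600 → 1250 → 1000 → 800 → 640 — 1 1/3 stops lower (darker).
Net change so far: 2 stops brighter. Offset with the shutter speed: 1/320 → 1/400 → 1/500 → 1/640 → 1/800 → 1/1000 → 1/1250.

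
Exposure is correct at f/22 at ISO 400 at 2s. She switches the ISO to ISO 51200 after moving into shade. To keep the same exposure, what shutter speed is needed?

1/60s

ISO: 400 → 800 → 1600 → 3200 → 6400 → 12800 → 25600 → 51200 — 7 stops raised (brighter).
Need 7 stops darker from the shutter speed: 2 → 1 → 1/2 → 1/4 → 1/8 → 1/15 → 1/30 → 1/60.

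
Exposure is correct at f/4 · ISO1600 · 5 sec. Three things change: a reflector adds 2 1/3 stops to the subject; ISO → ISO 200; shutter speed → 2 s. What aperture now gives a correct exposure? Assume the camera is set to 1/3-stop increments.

f/2

Scene light: 2 1/3 stops brighter.
ISO: 1600 → 1250 → 1000 → 800 → 640 → 500 → 400 → 320 → 250 → 200 — 3 stops lower (darker).
Shutter speed: 5 → 4 → 3.2 → 2.5 → 2 — 1 1/3 stops faster (darker).
Net so far: 2 stops darker. Aperture: f/4 → f/3.5 → f/3.2 → f/2.8 → f/2.5 → f/2.2 → f/2.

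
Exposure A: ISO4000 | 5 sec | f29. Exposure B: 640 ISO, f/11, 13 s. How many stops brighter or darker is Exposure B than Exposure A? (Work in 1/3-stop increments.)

Aperture: f/29 → f/25 → f/22 → f/20 → f/18 → f/16 → f/14 → f/13 → f/11 — 2 2/3 stops opened up (brighter).
Shutter speed: 5 → 6 → 8 → 10 → 13 — 1 1/3 stops slower (brighter).
ISO: 4000 → 3200 → 2500 → 2000 → 1600 → 1250 → 1000 → 800 → 640 — 2 2/3 stops lower (darker).
Net: +2 2/3 +1 1/3 −2 2/3 = +1 1/3 stops.

1 1/3 stops brighter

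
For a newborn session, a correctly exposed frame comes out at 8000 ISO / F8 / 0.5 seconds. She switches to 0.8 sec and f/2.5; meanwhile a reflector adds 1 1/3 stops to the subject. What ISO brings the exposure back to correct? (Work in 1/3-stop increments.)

ISO 200

Scene light: 1 1/3 stops brighter.
Shutter speed: 0.5 → 0.6 → 0.8 — 2/3 stop longer (brighter).
Aperture: f/8 → f/7.1 → f/6.3 → f/5.6 → f/5 → f/4.5 → f/4 → f/3.5 → f/3.2 → f/2.8 → f/2.5 — 3 1/3 stops wider (brighter).
Net so far: 5 1/3 stops brighter. ISO: 8000 → 6400 → 5000 → 4000 → 3200 → 2500 → 2000 → 1600 → 1250 → 1000 → 800 → 640 → 500 → 400 → 320 → 250 → 200.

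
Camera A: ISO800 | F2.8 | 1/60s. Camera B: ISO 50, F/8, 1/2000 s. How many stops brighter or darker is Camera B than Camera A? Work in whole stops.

Aperture: f/2.8 → f/4 → f/5.6 → f/8 — 3 stops smaller aperture (darker).
Shutter speed: 1/60 → 1/125 → 1/250 → 1/500 → 1/1000 → 1/2000 — 5 stops faster (darker).
ISO: 800 → 400 → 200 → 100 → 50 — 4 stops dropped (darker).
Net: −3 −5 −4 = −12 stops.

12 stops darker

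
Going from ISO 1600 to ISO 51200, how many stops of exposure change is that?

1600 → 3200 → 6400 → 12800 → 25600 → 51200 — count the steps: 5 stops.

5 stops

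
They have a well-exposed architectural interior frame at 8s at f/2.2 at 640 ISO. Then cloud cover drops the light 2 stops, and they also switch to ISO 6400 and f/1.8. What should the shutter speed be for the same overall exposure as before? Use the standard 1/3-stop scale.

2 s

Scene light: 2 stops darker.
ISO: 640 → 800 → 1000 → 1250 → 1600 → 2000 → 2500 → 3200 → 4000 → 5000 → 6400 — 3 1/3 stops higher (brighter).
Aperture: f/2.2 → f/2 → f/1.8 — 2/3 stop opened up (brighter).
Net so far: 2 stops brighter. Shutter speed: 8 → 6 → 5 → 4 → 3.2 → 2.5 → 2.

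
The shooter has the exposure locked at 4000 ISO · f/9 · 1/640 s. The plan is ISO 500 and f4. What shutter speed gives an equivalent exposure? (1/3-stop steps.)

1/400s

ISO: 4000 → 3200 → 2500 → 2000 → 1600 → 1250 → 1000 → 800 → 640 → 500 — 3 stops dropped (darker).
Aperture: f/9 → f/8 → f/7.1 → f/6.3 → f/5.6 → f/5 → f/4.5 → f/4 — 2 1/3 stops wider (brighter).
Net change so far: 2/3 stop darker. Offset with the shutter speed: 1/640 → 1/500 → 1/400.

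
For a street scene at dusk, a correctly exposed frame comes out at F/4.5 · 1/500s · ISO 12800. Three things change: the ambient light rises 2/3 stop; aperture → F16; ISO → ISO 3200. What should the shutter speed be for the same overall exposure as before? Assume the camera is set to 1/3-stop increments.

Scene light: 2/3 stop brighter.
Aperture: f/4.5 → f/5 → f/5.6 → f/6.3 → f/7.1 → f/8 → f/9 → f/10 → f/11 → f/13 → f/14 → f/16 — 3 2/3 stops smaller aperture (darker).
ISO: 12800 → 10000 → 8000 → 6400 → 5000 → 4000 → 3200 — 2 stops dropped (darker).
Net so far: 5 stops darker. Shutter speed: 1/500 → 1/400 → 1/320 → 1/250 → 1/200 → 1/160 → 1/125 → 1/100 → 1/80 → 1/60 → 1/50 → 1/40 → 1/30 → 1/25 → 1/20 → 1/15.

1/15s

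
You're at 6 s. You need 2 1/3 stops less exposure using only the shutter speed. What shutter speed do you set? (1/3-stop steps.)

1.3 s

Shutter speed: 6 → 5 → 4 → 3.2 → 2.5 → 2 → 1.6 → 1.3 — 2 1/3 stops faster (darker).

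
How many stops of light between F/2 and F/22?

7 stops

f/2 → f/2.8 → f/4 → f/5.6 → f/8 → f/11 → f/16 → f/22 — count the steps: 7 stops.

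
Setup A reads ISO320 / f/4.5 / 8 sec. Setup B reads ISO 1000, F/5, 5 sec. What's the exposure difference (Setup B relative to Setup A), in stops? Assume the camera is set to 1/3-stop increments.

Aperture: f/4.5 → f/5 — 1/3 stop smaller aperture (darker).
Shutter speed: 8 → 6 → 5 — 2/3 stop shorter (darker).
ISO: 320 → 400 → 500 → 640 → 800 → 1000 — 1 2/3 stops raised (brighter).
Net: −1/3 −2/3 +1 2/3 = +2/3 stops.

2/3 stop brighter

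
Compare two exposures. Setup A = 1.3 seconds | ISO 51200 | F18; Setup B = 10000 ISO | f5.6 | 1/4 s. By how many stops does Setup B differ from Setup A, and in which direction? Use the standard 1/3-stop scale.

Aperture: f/18 → f/16 → f/14 → f/13 → f/11 → f/10 → f/9 → f/8 → f/7.1 → f/6.3 → f/5.6 — 3 1/3 stops wider (brighter).
Shutter speed: 1.3 → 1 → 0.8 → 0.6 → 0.5 → 0.4 → 0.3 → 1/4 — 2 1/3 stops faster (darker).
ISO: 51200 → 40000 → 32000 → 25600 → 20000 → 16000 → 12800 → 10000 — 2 1/3 stops dropped (darker).
Net: +3 1/3 −2 1/3 −2 1/3 = −1 1/3 stops.

1 1/3 stops darker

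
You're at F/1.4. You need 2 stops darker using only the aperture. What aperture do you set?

f/2.8

Aperture: f/1.4 → f/2 → f/2.8 — 2 stops narrower (darker).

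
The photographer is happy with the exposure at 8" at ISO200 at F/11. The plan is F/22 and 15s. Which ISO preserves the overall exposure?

ISO 400

Aperture: f/11 → f/16 → f/22 — 2 stops stopped down (darker).
Shutter speed: 8 → 15 — 1 stop longer (brighter).
Net change so far: 1 stop darker. Offset with the ISO: 200 → 400.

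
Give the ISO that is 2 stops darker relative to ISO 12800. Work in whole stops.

ISO: 12800 → 6400 → 3200 — 2 stops lower (darker).

ISO 3200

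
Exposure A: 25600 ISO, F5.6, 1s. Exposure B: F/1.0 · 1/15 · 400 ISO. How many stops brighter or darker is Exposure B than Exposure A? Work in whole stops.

Aperture: f/5.6 → f/4 → f/2.8 → f/2 → f/1.4 → f/1.0 — 5 stops wider (brighter).
Shutter speed: 1 → 1/2 → 1/4 → 1/8 → 1/15 — 4 stops faster (darker).
ISO: 25600 → 12800 → 6400 → 3200 → 1600 → 800 → 400 — 6 stops dropped (darker).
Net: +5 −4 −6 = −5 stops.

5 stops darker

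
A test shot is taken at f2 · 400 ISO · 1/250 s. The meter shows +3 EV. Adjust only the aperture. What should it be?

f/5.6

Overexposed by 3 stops → need 3 stops darker.
Aperture: f/2 → f/2.8 → f/4 → f/5.6.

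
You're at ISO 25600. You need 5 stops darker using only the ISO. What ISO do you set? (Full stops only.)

ISO: 25600 → 12800 → 6400 → 3200 → 1600 → 800 — 5 stops dropped (darker).

ISO 800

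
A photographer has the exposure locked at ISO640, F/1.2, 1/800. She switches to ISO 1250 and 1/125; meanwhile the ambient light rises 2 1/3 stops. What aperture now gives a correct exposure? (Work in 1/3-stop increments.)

Scene light: 2 1/3 stops brighter.
ISO: 640 → 800 → 1000 → 1250 — 1 stop raised (brighter).
Shutter speed: 1/800 → 1/640 → 1/500 → 1/400 → 1/320 → 1/250 → 1/200 → 1/160 → 1/125 — 2 2/3 stops slower (brighter).
Net so far: 6 stops brighter. Aperture: f/1.2 → f/1.4 → f/1.6 → f/1.8 → f/2 → f/2.2 → f/2.5 → f/2.8 → f/3.2 → f/3.5 → f/4 → f/4.5 → f/5 → f/5.6 → f/6.3 → f/7.1 → f/8 → f/9 → f/10.

f/10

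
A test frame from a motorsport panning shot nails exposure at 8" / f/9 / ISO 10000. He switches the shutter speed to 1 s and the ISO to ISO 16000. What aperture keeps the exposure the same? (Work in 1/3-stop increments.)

f/4

Shutter speed: 8 → 6 → 5 → 4 → 3.2 → 2.5 → 2 → 1.6 → 1.3 → 1 — 3 stops shorter (darker).
ISO: 10000 → 12800 → 16000 — 2/3 stop raised (brighter).
Net change so far: 2 1/3 stops darker. Offset with the aperture: f/9 → f/8 → f/7.1 → f/6.3 → f/5.6 → f/5 → f/4.5 → f/4.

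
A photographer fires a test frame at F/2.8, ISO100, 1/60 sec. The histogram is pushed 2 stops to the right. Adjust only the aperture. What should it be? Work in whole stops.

Overexposed by 2 stops → need 2 stops darker.
Aperture: f/2.8 → f/4 → f/5.6.

f/5.6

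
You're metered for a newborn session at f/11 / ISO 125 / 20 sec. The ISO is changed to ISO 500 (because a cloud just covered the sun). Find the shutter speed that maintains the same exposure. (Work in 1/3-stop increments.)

5 s

ISO: 125 → 160 → 200 → 250 → 320 → 400 → 500 — 2 stops raised (brighter).
Need 2 stops darker from the shutter speed: 20 → 15 → 13 → 10 → 8 → 6 → 5.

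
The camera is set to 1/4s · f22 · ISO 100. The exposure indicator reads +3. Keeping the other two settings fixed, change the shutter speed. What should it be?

Overexposed by 3 stops → need 3 stops darker.
Shutter speed: 1/4 → 1/8 → 1/15 → 1/30.

1/30s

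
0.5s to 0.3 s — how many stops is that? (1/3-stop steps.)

2/3 stop

0.5 → 0.4 → 0.3 — count the steps: 2 third-stops = 2/3 stop.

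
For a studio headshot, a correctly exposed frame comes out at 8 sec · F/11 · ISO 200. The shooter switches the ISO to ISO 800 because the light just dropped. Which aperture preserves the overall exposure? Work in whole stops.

ISO: 200 → 400 → 800 — 2 stops higher (brighter).
Need 2 stops darker from the aperture: f/11 → f/16 → f/22.

f/22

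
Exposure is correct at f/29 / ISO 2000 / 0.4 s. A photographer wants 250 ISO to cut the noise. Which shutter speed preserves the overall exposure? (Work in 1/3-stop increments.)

3.2 s

ISO: 2000 → 1600 → 1250 → 1000 → 800 → 640 → 500 → 400 → 320 → 250 — 3 stops lower (darker).
Need 3 stops brighter from the shutter speed: 0.4 → 0.5 → 0.6 → 0.8 → 1 → 1.3 → 1.6 → 2 → 2.5 → 3.2.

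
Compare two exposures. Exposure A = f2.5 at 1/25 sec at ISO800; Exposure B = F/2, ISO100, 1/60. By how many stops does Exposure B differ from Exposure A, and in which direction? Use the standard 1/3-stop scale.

3 2/3 stops darker

Aperture: f/2.5 → f/2.2 → f/2 — 2/3 stop opened up (brighter).
Shutter speed: 1/25 → 1/30 → 1/40 → 1/50 → 1/60 — 1 1/3 stops faster (darker).
ISO: 800 → 640 → 500 → 400 → 320 → 250 → 200 → 160 → 125 → 100 — 3 stops dropped (darker).
Net: +2/3 −1 1/3 −3 = −3 2/3 stops.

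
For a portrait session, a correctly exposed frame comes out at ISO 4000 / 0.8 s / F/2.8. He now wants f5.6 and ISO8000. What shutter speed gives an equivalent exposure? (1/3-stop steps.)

1.6 s

Aperture: f/2.8 → f/3.2 → f/3.5 → f/4 → f/4.5 → f/5 → f/5.6 — 2 stops smaller aperture (darker).
ISO: 4000 → 5000 → 6400 → 8000 — 1 stop higher (brighter).
Net change so far: 1 stop darker. Offset with the shutter speed: 0.8 → 1 → 1.3 → 1.6.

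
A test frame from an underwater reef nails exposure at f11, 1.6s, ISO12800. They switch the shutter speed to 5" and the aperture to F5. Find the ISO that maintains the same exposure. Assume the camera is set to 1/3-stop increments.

ISO 800

Shutter speed: 1.6 → 2 → 2.5 → 3.2 → 4 → 5 — 1 2/3 stops longer (brighter).
Aperture: f/11 → f/10 → f/9 → f/8 → f/7.1 → f/6.3 → f/5.6 → f/5 — 2 1/3 stops larger aperture (brighter).
Net change so far: 4 stops brighter. Offset with the ISO: 12800 → 10000 → 8000 → 6400 → 5000 → 4000 → 3200 → 2500 → 2000 → 1600 → 1250 → 1000 → 800.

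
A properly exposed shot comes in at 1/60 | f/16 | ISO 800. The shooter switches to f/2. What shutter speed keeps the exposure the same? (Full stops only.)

1/4000s

Aperture: f/16 → f/11 → f/8 → f/5.6 → f/4 → f/2.8 → f/2 — 6 stops wider (brighter).
Need 6 stops darker from the shutter speed: 1/60 → 1/125 → 1/250 → 1/500 → 1/1000 → 1/2000 → 1/4000.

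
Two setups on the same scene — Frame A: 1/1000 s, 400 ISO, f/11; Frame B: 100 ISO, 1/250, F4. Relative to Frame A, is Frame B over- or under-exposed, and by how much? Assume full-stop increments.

3 stops brighter

Aperture: f/11 → f/8 → f/5.6 → f/4 — 3 stops larger aperture (brighter).
Shutter speed: 1/1000 → 1/500 → 1/250 — 2 stops longer (brighter).
ISO: 400 → 200 → 100 — 2 stops dropped (darker).
Net: +3 +2 −2 = +3 stops.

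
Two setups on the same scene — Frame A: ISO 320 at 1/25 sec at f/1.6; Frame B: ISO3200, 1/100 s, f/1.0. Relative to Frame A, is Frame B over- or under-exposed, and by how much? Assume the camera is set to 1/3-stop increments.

2 2/3 stops brighter

Aperture: f/1.6 → f/1.4 → f/1.2 → f/1.1 → f/1.0 — 1 1/3 stops opened up (brighter).
Shutter speed: 1/25 → 1/30 → 1/40 → 1/50 → 1/60 → 1/80 → 1/100 — 2 stops shorter (darker).
ISO: 320 → 400 → 500 → 640 → 800 → 1000 → 1250 → 1600 → 2000 → 2500 → 3200 — 3 1/3 stops higher (brighter).
Net: +1 1/3 −2 +3 1/3 = +2 2/3 stops.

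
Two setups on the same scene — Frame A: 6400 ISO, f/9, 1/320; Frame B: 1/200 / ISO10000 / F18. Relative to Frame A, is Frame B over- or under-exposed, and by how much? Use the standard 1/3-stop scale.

Aperture: f/9 → f/10 → f/11 → f/13 → f/14 → f/16 → f/18 — 2 stops narrower (darker).
Shutter speed: 1/320 → 1/250 → 1/200 — 2/3 stop slower (brighter).
ISO: 6400 → 8000 → 10000 — 2/3 stop higher (brighter).
Net: −2 +2/3 +2/3 = −2/3 stops.

2/3 stop darker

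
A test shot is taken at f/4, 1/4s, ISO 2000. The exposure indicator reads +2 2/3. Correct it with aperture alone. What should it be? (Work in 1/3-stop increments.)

f/10

Overexposed by 2 2/3 stops → need 2 2/3 stops darker.
Aperture: f/4 → f/4.5 → f/5 → f/5.6 → f/6.3 → f/7.1 → f/8 → f/9 → f/10.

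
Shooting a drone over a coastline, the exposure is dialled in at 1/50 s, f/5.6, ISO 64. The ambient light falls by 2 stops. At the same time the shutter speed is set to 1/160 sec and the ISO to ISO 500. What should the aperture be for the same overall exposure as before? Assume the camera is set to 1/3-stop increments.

f/4.5

Scene light: 2 stops darker.
Shutter speed: 1/50 → 1/60 → 1/80 → 1/100 → 1/125 → 1/160 — 1 2/3 stops shorter (darker).
ISO: 64 → 80 → 100 → 125 → 160 → 200 → 250 → 320 → 400 → 500 — 3 stops raised (brighter).
Net so far: 2/3 stop darker. Aperture: f/5.6 → f/5 → f/4.5.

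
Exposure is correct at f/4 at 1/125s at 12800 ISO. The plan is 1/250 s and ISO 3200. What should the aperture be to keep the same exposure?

f/1.4

Shutter speed: 1/125 → 1/250 — 1 stop shorter (darker).
ISO: 12800 → 6400 → 3200 — 2 stops dropped (darker).
Net change so far: 3 stops darker. Offset with the aperture: f/4 → f/2.8 → f/2 → f/1.4.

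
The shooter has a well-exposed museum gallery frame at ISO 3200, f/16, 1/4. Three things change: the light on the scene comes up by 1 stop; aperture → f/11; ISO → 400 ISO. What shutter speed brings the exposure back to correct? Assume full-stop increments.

Scene light: 1 stop brighter.
Aperture: f/16 → f/11 — 1 stop opened up (brighter).
ISO: 3200 → 1600 → 800 → 400 — 3 stops lower (darker).
Net so far: 1 stop darker. Shutter speed: 1/4 → 1/2.

1/2s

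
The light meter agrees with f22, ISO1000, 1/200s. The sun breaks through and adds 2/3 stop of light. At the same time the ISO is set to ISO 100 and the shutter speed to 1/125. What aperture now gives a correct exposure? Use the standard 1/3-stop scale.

f/11

Scene light: 2/3 stop brighter.
ISO: 1000 → 800 → 640 → 500 → 400 → 320 → 250 → 200 → 160 → 125 → 100 — 3 1/3 stops dropped (darker).
Shutter speed: 1/200 → 1/160 → 1/125 — 2/3 stop slower (brighter).
Net so far: 2 stops darker. Aperture: f/22 → f/20 → f/18 → f/16 → f/14 → f/13 → f/11.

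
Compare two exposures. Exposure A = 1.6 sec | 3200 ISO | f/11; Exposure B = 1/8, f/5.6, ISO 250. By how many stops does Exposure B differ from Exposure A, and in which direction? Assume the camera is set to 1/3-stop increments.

5 1/3 stops darker

Aperture: f/11 → f/10 → f/9 → f/8 → f/7.1 → f/6.3 → f/5.6 — 2 stops opened up (brighter).
Shutter speed: 1.6 → 1.3 → 1 → 0.8 → 0.6 → 0.5 → 0.4 → 0.3 → 1/4 → 1/5 → 1/6 → 1/8 — 3 2/3 stops shorter (darker).
ISO: 3200 → 2500 → 2000 → 1600 → 1250 → 1000 → 800 → 640 → 500 → 400 → 320 → 250 — 3 2/3 stops dropped (darker).
Net: +2 −3 2/3 −3 2/3 = −5 1/3 stops.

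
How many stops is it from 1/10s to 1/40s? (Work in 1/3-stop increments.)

1/10 → 1/13 → 1/15 → 1/20 → 1/25 → 1/30 → 1/40 — count the steps: 6 third-stops = 2 stops.

2 stops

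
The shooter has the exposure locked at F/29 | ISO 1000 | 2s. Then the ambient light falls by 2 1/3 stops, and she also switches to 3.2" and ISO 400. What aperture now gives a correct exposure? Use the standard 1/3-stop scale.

Scene light: 2 1/3 stops darker.
Shutter speed: 2 → 2.5 → 3.2 — 2/3 stop slower (brighter).
ISO: 1000 → 800 → 640 → 500 → 400 — 1 1/3 stops lower (darker).
Net so far: 3 stops darker. Aperture: f/29 → f/25 → f/22 → f/20 → f/18 → f/16 → f/14 → f/13 → f/11 → f/10.

f/10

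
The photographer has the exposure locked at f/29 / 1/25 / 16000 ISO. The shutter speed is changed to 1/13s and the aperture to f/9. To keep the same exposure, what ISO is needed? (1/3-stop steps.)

Shutter speed: 1/25 → 1/20 → 1/15 → 1/13 — 1 stop longer (brighter).
Aperture: f/29 → f/25 → f/22 → f/20 → f/18 → f/16 → f/14 → f/13 → f/11 → f/10 → f/9 — 3 1/3 stops larger aperture (brighter).
Net change so far: 4 1/3 stops brighter. Offset with the ISO: 16000 → 12800 → 10000 → 8000 → 6400 → 5000 → 4000 → 3200 → 2500 → 2000 → 1600 → 1250 → 1000 → 800.

ISO 800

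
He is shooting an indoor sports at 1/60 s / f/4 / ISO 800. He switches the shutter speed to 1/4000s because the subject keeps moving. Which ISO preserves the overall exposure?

Shutter speed: 1/60 → 1/125 → 1/250 → 1/500 → 1/1000 → 1/2000 → 1/4000 — 6 stops faster (darker).
Need 6 stops brighter from the ISO: 800 → 1600 → 3200 → 6400 → 12800 → 25600 → 51200.

ISO 51200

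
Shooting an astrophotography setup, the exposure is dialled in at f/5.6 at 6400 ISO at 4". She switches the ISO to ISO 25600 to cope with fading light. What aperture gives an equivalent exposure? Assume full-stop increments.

ISO: 6400 → 12800 → 25600 — 2 stops raised (brighter).
Need 2 stops darker from the aperture: f/5.6 → f/8 → f/11.

f/11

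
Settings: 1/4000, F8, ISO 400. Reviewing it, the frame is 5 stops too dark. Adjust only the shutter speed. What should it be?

Underexposed by 5 stops → need 5 stops brighter.
Shutter speed: 1/4000 → 1/2000 → 1/1000 → 1/500 → 1/250 → 1/125.

1/125s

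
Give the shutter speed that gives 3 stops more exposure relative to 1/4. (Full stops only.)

Shutter speed: 1/4 → 1/2 → 1 → 2 — 3 stops slower (brighter).

2 s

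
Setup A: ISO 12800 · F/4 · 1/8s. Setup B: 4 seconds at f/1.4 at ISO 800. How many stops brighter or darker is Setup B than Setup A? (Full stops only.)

Aperture: f/4 → f/2.8 → f/2 → f/1.4 — 3 stops larger aperture (brighter).
Shutter speed: 1/8 → 1/4 → 1/2 → 1 → 2 → 4 — 5 stops slower (brighter).
ISO: 12800 → 6400 → 3200 → 1600 → 800 — 4 stops dropped (darker).
Net: +3 +5 −4 = +4 stops.

4 stops brighter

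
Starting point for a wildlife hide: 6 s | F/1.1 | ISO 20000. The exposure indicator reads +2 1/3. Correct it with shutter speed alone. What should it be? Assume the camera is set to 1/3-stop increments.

1.3 s

Overexposed by 2 1/3 stops → need 2 1/3 stops darker.
Shutter speed: 6 → 5 → 4 → 3.2 → 2.5 → 2 → 1.6 → 1.3.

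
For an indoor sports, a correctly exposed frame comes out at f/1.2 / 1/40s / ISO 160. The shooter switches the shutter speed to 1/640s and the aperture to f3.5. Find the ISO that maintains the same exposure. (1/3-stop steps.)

Shutter speed: 1/40 → 1/50 → 1/60 → 1/80 → 1/100 → 1/125 → 1/160 → 1/200 → 1/250 → 1/320 → 1/400 → 1/500 → 1/640 — 4 stops faster (darker).
Aperture: f/1.2 → f/1.4 → f/1.6 → f/1.8 → f/2 → f/2.2 → f/2.5 → f/2.8 → f/3.2 → f/3.5 — 3 stops narrower (darker).
Net change so far: 7 stops darker. Offset with the ISO: 160 → 200 → 250 → 320 → 400 → 500 → 640 → 800 → 1000 → 1250 → 1600 → 2000 → 2500 → 3200 → 4000 → 5000 → 6400 → 8000 → 10000 → 12800 → 16000 → 20000.

ISO 20000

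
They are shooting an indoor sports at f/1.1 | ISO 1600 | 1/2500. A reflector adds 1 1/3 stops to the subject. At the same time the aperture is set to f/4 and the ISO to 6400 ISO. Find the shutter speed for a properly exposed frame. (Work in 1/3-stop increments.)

1/2000s

Scene light: 1 1/3 stops brighter.
Aperture: f/1.1 → f/1.2 → f/1.4 → f/1.6 → f/1.8 → f/2 → f/2.2 → f/2.5 → f/2.8 → f/3.2 → f/3.5 → f/4 — 3 2/3 stops smaller aperture (darker).
ISO: 1600 → 2000 → 2500 → 3200 → 4000 → 5000 → 6400 — 2 stops raised (brighter).
Net so far: 1/3 stop darker. Shutter speed: 1/2500 → 1/2000.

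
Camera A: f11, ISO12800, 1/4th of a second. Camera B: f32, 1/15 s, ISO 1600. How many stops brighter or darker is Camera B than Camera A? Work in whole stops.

8 stops darker

Aperture: f/11 → f/16 → f/22 → f/32 — 3 stops narrower (darker).
Shutter speed: 1/4 → 1/8 → 1/15 — 2 stops faster (darker).
ISO: 12800 → 6400 → 3200 → 1600 — 3 stops dropped (darker).
Net: −3 −2 −3 = −8 stops.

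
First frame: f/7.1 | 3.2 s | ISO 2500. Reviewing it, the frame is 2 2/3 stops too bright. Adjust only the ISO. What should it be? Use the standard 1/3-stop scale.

ISO 400

Overexposed by 2 2/3 stops → need 2 2/3 stops darker.
ISO: 2500 → 2000 → 1600 → 1250 → 1000 → 800 → 640 → 500 → 400.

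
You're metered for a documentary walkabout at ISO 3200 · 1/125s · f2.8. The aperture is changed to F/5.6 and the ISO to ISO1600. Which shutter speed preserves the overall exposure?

1/15s

Aperture: f/2.8 → f/4 → f/5.6 — 2 stops narrower (darker).
ISO: 3200 → 1600 — 1 stop lower (darker).
Net change so far: 3 stops darker. Offset with the shutter speed: 1/125 → 1/60 → 1/30 → 1/15.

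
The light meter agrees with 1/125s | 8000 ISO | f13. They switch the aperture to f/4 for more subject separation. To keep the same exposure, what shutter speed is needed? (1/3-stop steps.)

Aperture: f/13 → f/11 → f/10 → f/9 → f/8 → f/7.1 → f/6.3 → f/5.6 → f/5 → f/4.5 → f/4 — 3 1/3 stops larger aperture (brighter).
Need 3 1/3 stops darker from the shutter speed: 1/125 → 1/160 → 1/200 → 1/250 → 1/320 → 1/400 → 1/500 → 1/640 → 1/800 → 1/1000 → 1/1250.

1/1250s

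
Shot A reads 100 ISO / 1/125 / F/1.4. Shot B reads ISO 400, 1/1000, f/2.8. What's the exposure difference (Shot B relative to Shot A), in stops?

3 stops darker

Aperture: f/1.4 → f/2 → f/2.8 — 2 stops smaller aperture (darker).
Shutter speed: 1/125 → 1/250 → 1/500 → 1/1000 — 3 stops faster (darker).
ISO: 100 → 200 → 400 — 2 stops higher (brighter).
Net: −2 −3 +2 = −3 stops.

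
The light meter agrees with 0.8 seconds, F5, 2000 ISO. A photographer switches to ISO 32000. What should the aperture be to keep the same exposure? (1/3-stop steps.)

f/20

ISO: 2000 → 2500 → 3200 → 4000 → 5000 → 6400 → 8000 → 10000 → 12800 → 16000 → 20000 → 25600 → 32000 — 4 stops higher (brighter).
Need 4 stops darker from the aperture: f/5 → f/5.6 → f/6.3 → f/7.1 → f/8 → f/9 → f/10 → f/11 → f/13 → f/14 → f/16 → f/18 → f/20.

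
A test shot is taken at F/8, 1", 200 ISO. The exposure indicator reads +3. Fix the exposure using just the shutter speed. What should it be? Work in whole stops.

Overexposed by 3 stops → need 3 stops darker.
Shutter speed: 1 → 1/2 → 1/4 → 1/8.

1/8s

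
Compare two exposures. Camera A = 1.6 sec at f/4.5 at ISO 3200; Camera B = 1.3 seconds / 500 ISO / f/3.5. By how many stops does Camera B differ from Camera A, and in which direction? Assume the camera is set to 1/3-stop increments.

2 1/3 stops darker

Aperture: f/4.5 → f/4 → f/3.5 — 2/3 stop larger aperture (brighter).
Shutter speed: 1.6 → 1.3 — 1/3 stop faster (darker).
ISO: 3200 → 2500 → 2000 → 1600 → 1250 → 1000 → 800 → 640 → 500 — 2 2/3 stops dropped (darker).
Net: +2/3 −1/3 −2 2/3 = −2 1/3 stops.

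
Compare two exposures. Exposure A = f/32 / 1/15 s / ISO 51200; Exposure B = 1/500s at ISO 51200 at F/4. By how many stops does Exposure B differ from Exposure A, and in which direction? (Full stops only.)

1 stop brighter

Aperture: f/32 → f/22 → f/16 → f/11 → f/8 → f/5.6 → f/4 — 6 stops larger aperture (brighter).
Shutter speed: 1/15 → 1/30 → 1/60 → 1/125 → 1/250 → 1/500 — 5 stops faster (darker).
ISO: unchanged.
Net: +6 −5 = +1 stop.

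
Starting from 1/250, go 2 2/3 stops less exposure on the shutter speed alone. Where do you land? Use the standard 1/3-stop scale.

Shutter speed: 1/250 → 1/320 → 1/400 → 1/500 → 1/640 → 1/800 → 1/1000 → 1/1250 → 1/1600 — 2 2/3 stops shorter (darker).

1/1600s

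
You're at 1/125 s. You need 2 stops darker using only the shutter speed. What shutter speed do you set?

Shutter speed: 1/125 → 1/250 → 1/500 — 2 stops shorter (darker).

1/500s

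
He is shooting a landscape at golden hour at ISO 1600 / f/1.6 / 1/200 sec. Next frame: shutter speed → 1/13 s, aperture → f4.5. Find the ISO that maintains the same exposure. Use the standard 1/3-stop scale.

ISO 800

Shutter speed: 1/200 → 1/160 → 1/125 → 1/100 → 1/80 → 1/60 → 1/50 → 1/40 → 1/30 → 1/25 → 1/20 → 1/15 → 1/13 — 4 stops longer (brighter).
Aperture: f/1.6 → f/1.8 → f/2 → f/2.2 → f/2.5 → f/2.8 → f/3.2 → f/3.5 → f/4 → f/4.5 — 3 stops stopped down (darker).
Net change so far: 1 stop brighter. Offset with the ISO: 1600 → 1250 → 1000 → 800.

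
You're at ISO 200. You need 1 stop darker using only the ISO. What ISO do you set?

ISO: 200 → 100 — 1 stop dropped (darker).

ISO 100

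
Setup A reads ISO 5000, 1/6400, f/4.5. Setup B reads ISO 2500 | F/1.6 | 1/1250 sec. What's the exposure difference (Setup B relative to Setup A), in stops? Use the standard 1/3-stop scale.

4 1/3 stops brighter

Aperture: f/4.5 → f/4 → f/3.5 → f/3.2 → f/2.8 → f/2.5 → f/2.2 → f/2 → f/1.8 → f/1.6 — 3 stops larger aperture (brighter).
Shutter speed: 1/6400 → 1/5000 → 1/4000 → 1/3200 → 1/2500 → 1/2000 → 1/1600 → 1/1250 — 2 1/3 stops longer (brighter).
ISO: 5000 → 4000 → 3200 → 2500 — 1 stop lower (darker).
Net: +3 +2 1/3 −1 = +4 1/3 stops.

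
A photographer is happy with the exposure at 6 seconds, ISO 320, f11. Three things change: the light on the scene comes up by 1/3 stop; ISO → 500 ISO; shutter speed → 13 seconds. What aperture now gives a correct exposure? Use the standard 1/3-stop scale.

Scene light: 1/3 stop brighter.
ISO: 320 → 400 → 500 — 2/3 stop higher (brighter).
Shutter speed: 6 → 8 → 10 → 13 — 1 stop longer (brighter).
Net so far: 2 stops brighter. Aperture: f/11 → f/13 → f/14 → f/16 → f/18 → f/20 → f/22.

f/22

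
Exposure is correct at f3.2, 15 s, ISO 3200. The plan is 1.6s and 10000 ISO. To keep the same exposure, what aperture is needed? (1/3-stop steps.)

Shutter speed: 15 → 13 → 10 → 8 → 6 → 5 → 4 → 3.2 → 2.5 → 2 → 1.6 — 3 1/3 stops shorter (darker).
ISO: 3200 → 4000 → 5000 → 6400 → 8000 → 10000 — 1 2/3 stops higher (brighter).
Net change so far: 1 2/3 stops darker. Offset with the aperture: f/3.2 → f/2.8 → f/2.5 → f/2.2 → f/2 → f/1.8.

f/1.8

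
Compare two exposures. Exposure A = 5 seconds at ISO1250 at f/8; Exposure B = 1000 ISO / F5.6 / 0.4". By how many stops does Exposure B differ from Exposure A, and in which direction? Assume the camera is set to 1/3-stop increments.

Aperture: f/8 → f/7.1 → f/6.3 → f/5.6 — 1 stop larger aperture (brighter).
Shutter speed: 5 → 4 → 3.2 → 2.5 → 2 → 1.6 → 1.3 → 1 → 0.8 → 0.6 → 0.5 → 0.4 — 3 2/3 stops shorter (darker).
ISO: 1250 → 1000 — 1/3 stop dropped (darker).
Net: +1 −3 2/3 −1/3 = −3 stops.

3 stops darker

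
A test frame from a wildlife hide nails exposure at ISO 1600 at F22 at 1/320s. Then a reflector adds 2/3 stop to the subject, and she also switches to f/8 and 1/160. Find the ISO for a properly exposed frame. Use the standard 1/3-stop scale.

ISO 64

Scene light: 2/3 stop brighter.
Aperture: f/22 → f/20 → f/18 → f/16 → f/14 → f/13 → f/11 → f/10 → f/9 → f/8 — 3 stops opened up (brighter).
Shutter speed: 1/320 → 1/250 → 1/200 → 1/160 — 1 stop longer (brighter).
Net so far: 4 2/3 stops brighter. ISO: 1600 → 1250 → 1000 → 800 → 640 → 500 → 400 → 320 → 250 → 200 → 160 → 125 → 100 → 80 → 64.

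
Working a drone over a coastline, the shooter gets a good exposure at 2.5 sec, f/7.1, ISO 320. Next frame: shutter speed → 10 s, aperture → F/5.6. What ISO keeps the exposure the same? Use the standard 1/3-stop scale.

ISO 50

Shutter speed: 2.5 → 3.2 → 4 → 5 → 6 → 8 → 10 — 2 stops slower (brighter).
Aperture: f/7.1 → f/6.3 → f/5.6 — 2/3 stop opened up (brighter).
Net change so far: 2 2/3 stops brighter. Offset with the ISO: 320 → 250 → 200 → 160 → 125 → 100 → 80 → 64 → 50.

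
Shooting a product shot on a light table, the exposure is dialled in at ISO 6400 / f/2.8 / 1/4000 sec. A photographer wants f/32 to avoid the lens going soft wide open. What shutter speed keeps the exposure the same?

Aperture: f/2.8 → f/4 → f/5.6 → f/8 → f/11 → f/16 → f/22 → f/32 — 7 stops stopped down (darker).
Need 7 stops brighter from the shutter speed: 1/4000 → 1/2000 → 1/1000 → 1/500 → 1/250 → 1/125 → 1/60 → 1/30.

1/30s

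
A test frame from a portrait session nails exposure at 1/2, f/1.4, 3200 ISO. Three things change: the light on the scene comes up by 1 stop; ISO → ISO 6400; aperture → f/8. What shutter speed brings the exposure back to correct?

Scene light: 1 stop brighter.
ISO: 3200 → 6400 — 1 stop raised (brighter).
Aperture: f/1.4 → f/2 → f/2.8 → f/4 → f/5.6 → f/8 — 5 stops stopped down (darker).
Net so far: 3 stops darker. Shutter speed: 1/2 → 1 → 2 → 4.

4 s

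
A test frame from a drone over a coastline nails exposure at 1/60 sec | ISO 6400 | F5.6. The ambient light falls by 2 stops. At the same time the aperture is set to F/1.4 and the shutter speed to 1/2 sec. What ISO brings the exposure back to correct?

Scene light: 2 stops darker.
Aperture: f/5.6 → f/4 → f/2.8 → f/2 → f/1.4 — 4 stops opened up (brighter).
Shutter speed: 1/60 → 1/30 → 1/15 → 1/8 → 1/4 → 1/2 — 5 stops longer (brighter).
Net so far: 7 stops brighter. ISO: 6400 → 3200 → 1600 → 800 → 400 → 200 → 100 → 50.

ISO 50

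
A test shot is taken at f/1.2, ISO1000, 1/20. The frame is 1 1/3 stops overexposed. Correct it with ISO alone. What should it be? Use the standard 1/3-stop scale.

ISO 400

Overexposed by 1 1/3 stops → need 1 1/3 stops darker.
ISO: 1000 → 800 → 640 → 500 → 400.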